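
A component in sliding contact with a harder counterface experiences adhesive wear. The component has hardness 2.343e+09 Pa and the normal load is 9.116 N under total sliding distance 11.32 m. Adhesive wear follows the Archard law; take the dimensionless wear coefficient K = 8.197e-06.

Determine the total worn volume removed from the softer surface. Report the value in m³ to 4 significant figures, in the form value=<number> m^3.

The intermediates are printed rounded. All working math runs at exact precision — rounded just once, at 4 significant figures.
SI base units throughout: W = 9.116 N, H = 2.343e+09 Pa, K = 8.197e-06.
The Archard volume V = K·W·L/H = 8.197e-06 · 9.116 · 11.32 / 2.343e+09 = 3.610e-13 m³.

value=3.610e-13 m^3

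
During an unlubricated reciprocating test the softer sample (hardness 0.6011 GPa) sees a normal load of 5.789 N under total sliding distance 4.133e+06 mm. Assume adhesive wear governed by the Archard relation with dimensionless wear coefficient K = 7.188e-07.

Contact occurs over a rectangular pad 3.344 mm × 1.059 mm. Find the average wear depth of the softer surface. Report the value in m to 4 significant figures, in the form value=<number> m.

value=8.079e-06 m

All arithmetic runs at full float precision; intermediate values are shown rounded — rounded just once: four significant digits.
The distance L = 4.133e+06 mm = 4133 m.
Hardness H = 0.6011 GPa = 6.011e+08 Pa.
Pad sides 3.344 mm × 1.059 mm = 0.003344 m × 0.001059 m. Contact area A = 0.003344 m × 0.001059 m = 3.541e-06 m².
SI base units throughout: W = 5.789 N, H = 6.011e+08 Pa, K = 7.188e-07.
Archard volume V = K·W·L/H = 7.188e-07 · 5.789 · 4133 / 6.011e+08 = 2.861e-11 m³.
Average depth h = V/A = 2.861e-11 / 3.541e-06 = 8.079e-06 m.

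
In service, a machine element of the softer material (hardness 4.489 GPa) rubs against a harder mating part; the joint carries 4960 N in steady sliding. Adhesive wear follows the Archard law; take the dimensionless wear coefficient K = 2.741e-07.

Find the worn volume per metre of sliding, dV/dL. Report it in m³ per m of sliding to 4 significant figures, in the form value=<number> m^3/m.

All arithmetic carries full precision. The intermediates are displayed rounded; one final rounding: four significant figures.
Convert: Hardness H = 4.489 GPa = 4.489e+09 Pa.
Expressed in SI base units: W = 4960 N, H = 4.489e+09 Pa, K = 2.741e-07.
Volumetric rate dV/dL = K·W/H (no L dependence): 2.741e-07 · 4960 / 4.489e+09 = 3.029e-13 m³/m.

value=3.029e-13 m^3/m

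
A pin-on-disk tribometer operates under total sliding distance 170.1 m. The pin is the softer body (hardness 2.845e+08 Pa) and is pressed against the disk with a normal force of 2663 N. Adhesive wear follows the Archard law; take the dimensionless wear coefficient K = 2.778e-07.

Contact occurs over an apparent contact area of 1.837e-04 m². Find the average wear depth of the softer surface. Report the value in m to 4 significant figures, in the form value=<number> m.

Intermediates appear rounded; the algebra keeps full precision — a lone final rounding to four significant figures.
Collected in SI base units: W = 2663 N, H = 2.845e+08 Pa, K = 2.778e-07.
Worn volume V = K·W·L/H = 2.778e-07 · 2663 · 170.1 / 2.845e+08 = 4.423e-10 m³.
Average depth h = V/A = 4.423e-10 / 1.837e-04 = 2.408e-06 m.

value=2.408e-06 m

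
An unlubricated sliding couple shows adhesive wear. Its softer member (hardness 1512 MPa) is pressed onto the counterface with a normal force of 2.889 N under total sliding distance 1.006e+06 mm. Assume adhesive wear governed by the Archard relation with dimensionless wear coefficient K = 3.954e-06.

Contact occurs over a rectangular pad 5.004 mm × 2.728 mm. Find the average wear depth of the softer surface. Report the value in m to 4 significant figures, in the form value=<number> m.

value=5.568e-07 m

Intermediates are shown rounded; every step holds full precision. Rounded once at the end, at 4 significant digits.
Distance covered L = 1.006e+06 mm = 1006 m.
Hardness H = 1512 MPa = 1.512e+09 Pa.
Pad sides 5.004 mm × 2.728 mm = 0.005004 m × 0.002728 m. Contact area A = 0.005004 m × 0.002728 m = 1.365e-05 m².
Expressed in SI base units: W = 2.889 N, H = 1.512e+09 Pa, K = 3.954e-06.
Volume removed: V = K·W·L/H = 3.954e-06 · 2.889 · 1006 / 1.512e+09 = 7.600e-12 m³.
Depth of wear h = V/A = 7.600e-12 / 1.365e-05 = 5.568e-07 m.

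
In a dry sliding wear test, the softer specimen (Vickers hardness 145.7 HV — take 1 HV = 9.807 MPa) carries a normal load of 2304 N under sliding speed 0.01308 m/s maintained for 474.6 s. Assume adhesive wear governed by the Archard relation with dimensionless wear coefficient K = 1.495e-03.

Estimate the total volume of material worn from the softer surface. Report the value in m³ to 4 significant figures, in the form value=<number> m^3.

value=1.496e-08 m^3

All working math carries exact precision; the intermediates are printed rounded, and one final rounding, at 4 significant figures.
Total distance L = v·t = 0.01308 m/s × 474.6 s = 6.208 m.
Hardness H = 145.7 HV × 9.807 MPa/HV = 1429 MPa = 1.429e+09 Pa.
In SI base units: W = 2304 N, H = 1.429e+09 Pa, K = 1.495e-03.
Worn volume V = K·W·L/H = 1.495e-03 · 2304 · 6.208 / 1.429e+09 = 1.496e-08 m³.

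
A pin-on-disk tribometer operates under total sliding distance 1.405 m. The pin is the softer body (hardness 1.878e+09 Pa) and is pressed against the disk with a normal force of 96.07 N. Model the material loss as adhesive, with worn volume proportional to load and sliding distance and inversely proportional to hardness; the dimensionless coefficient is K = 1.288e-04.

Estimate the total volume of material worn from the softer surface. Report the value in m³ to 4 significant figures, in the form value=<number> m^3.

value=9.257e-12 m^3

Intermediates are shown rounded — all working math keeps full precision, and one final rounding, at four significant figures.
Restated in SI base units: W = 96.07 N, H = 1.878e+09 Pa, K = 1.288e-04.
Wear volume V = K·W·L/H = 1.288e-04 · 96.07 · 1.405 / 1.878e+09 = 9.257e-12 m³.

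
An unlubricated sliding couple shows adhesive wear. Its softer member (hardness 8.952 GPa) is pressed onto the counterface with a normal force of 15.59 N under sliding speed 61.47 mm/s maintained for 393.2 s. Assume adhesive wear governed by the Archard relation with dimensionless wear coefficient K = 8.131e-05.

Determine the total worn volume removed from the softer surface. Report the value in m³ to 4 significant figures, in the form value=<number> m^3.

Displayed values are rounded. All working math runs at full precision. Rounded once at the end, at 4 significant digits.
Convert: Sliding speed v = 61.47 mm/s = 0.06147 m/s. Path length L = v·t = 0.06147 m/s × 393.2 s = 24.17 m.
Convert: Hardness H = 8.952 GPa = 8.952e+09 Pa.
Expressed in SI base units: W = 15.59 N, H = 8.952e+09 Pa, K = 8.131e-05.
Apply Archard: V = K·W·L/H = 8.131e-05 · 15.59 · 24.17 / 8.952e+09 = 3.423e-12 m³.

value=3.423e-12 m^3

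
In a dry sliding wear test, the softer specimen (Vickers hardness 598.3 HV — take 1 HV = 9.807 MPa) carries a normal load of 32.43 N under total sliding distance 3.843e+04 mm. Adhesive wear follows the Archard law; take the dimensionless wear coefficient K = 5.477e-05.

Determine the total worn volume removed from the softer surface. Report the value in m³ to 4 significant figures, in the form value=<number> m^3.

value=1.163e-11 m^3

Intermediates appear rounded. All working math carries exact precision; one final rounding to 4 significant digits.
Convert: Path length L = 3.843e+04 mm = 38.43 m.
Convert: Hardness H = 598.3 HV × 9.807 MPa/HV = 5868 MPa = 5.868e+09 Pa.
In SI base units: W = 32.43 N, H = 5.868e+09 Pa, K = 5.477e-05.
Apply Archard: V = K·W·L/H = 5.477e-05 · 32.43 · 38.43 / 5.868e+09 = 1.163e-11 m³.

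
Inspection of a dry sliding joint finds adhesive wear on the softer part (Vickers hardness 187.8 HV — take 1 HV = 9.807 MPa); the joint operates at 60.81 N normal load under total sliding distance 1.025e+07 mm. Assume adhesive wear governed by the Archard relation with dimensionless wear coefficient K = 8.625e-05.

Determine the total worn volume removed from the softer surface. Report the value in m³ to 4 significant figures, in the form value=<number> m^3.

value=2.919e-08 m^3

All working math maintains full precision. Intermediate values are shown rounded, and one last rounding, at four significant digits.
Path length L = 1.025e+07 mm = 1.025e+04 m.
Hardness H = 187.8 HV × 9.807 MPa/HV = 1842 MPa = 1.842e+09 Pa.
SI base units throughout: W = 60.81 N, H = 1.842e+09 Pa, K = 8.625e-05.
By Archard's law, V = K·W·L/H = 8.625e-05 · 60.81 · 1.025e+04 / 1.842e+09 = 2.919e-08 m³.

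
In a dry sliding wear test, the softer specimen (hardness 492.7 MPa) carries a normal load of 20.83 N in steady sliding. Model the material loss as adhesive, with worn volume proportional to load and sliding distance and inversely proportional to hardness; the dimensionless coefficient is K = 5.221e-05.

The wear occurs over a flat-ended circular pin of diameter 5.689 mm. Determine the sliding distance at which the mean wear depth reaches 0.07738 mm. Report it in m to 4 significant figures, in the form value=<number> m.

value=891.1 m

The computation maintains full float precision. Displayed values are rounded, and rounded just once: four significant digits.
Hardness H = 492.7 MPa = 4.927e+08 Pa.
Pin diameter d = 5.689 mm = 0.005689 m. Contact area A = π·d²/4 = π·(0.005689 m)²/4 = 2.542e-05 m².
Depth limit h_lim = 0.07738 mm = 7.738e-05 m.
Expressed in SI base units: W = 20.83 N, H = 4.927e+08 Pa, K = 5.221e-05.
Limit volume V_lim = h_lim·A = 7.738e-05 · 2.542e-05 = 1.967e-09 m³.
Thus life L = V_lim·H/(K·W) = 1.967e-09 · 4.927e+08 / (5.221e-05 · 20.83) = 891.1 m.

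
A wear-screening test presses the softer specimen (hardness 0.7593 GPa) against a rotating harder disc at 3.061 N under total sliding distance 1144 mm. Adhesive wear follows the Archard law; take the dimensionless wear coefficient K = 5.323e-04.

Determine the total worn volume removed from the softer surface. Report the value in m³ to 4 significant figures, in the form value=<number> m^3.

value=2.455e-12 m^3

The computation keeps full precision — the intermediates are displayed rounded, and one final rounding: four significant digits.
Distance L = 1144 mm = 1.144 m.
Hardness H = 0.7593 GPa = 7.593e+08 Pa.
SI base units throughout: W = 3.061 N, H = 7.593e+08 Pa, K = 5.323e-04.
The Archard volume V = K·W·L/H = 5.323e-04 · 3.061 · 1.144 / 7.593e+08 = 2.455e-12 m³.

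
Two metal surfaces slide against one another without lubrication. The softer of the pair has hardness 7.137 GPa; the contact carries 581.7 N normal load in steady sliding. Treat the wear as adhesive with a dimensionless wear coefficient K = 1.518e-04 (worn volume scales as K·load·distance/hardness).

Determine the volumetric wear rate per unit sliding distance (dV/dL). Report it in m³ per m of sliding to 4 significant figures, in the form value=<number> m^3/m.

value=1.237e-11 m^3/m

Every step carries full float precision; displayed values are rounded. Rounded once at the end to 4 significant digits.
Convert: Hardness H = 7.137 GPa = 7.137e+09 Pa.
Expressed in SI base units: W = 581.7 N, H = 7.137e+09 Pa, K = 1.518e-04.
The wear rate dV/dL = K·W/H (independent of L): 1.518e-04 · 581.7 / 7.137e+09 = 1.237e-11 m³/m.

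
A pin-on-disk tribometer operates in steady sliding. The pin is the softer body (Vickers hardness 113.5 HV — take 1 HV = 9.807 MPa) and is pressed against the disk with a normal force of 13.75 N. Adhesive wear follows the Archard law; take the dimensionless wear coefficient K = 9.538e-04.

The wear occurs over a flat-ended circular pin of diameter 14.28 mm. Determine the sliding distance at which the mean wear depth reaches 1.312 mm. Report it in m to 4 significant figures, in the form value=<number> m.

Every step keeps exact precision, and intermediates are printed rounded; a single final rounding: 4 significant digits.
Hardness H = 113.5 HV × 9.807 MPa/HV = 1113 MPa = 1.113e+09 Pa.
Pin diameter d = 14.28 mm = 0.01428 m. Contact area A = π·d²/4 = π·(0.01428 m)²/4 = 1.602e-04 m².
Depth limit h_lim = 1.312 mm = 0.001312 m.
In SI base units, W = 13.75 N, H = 1.113e+09 Pa, K = 9.538e-04.
Limit volume V_lim = h_lim·A = 0.001312 · 1.602e-04 = 2.101e-07 m³.
Life L = V_lim·H/(K·W) = 2.101e-07 · 1.113e+09 / (9.538e-04 · 13.75) = 1.783e+04 m.

value=1.783e+04 m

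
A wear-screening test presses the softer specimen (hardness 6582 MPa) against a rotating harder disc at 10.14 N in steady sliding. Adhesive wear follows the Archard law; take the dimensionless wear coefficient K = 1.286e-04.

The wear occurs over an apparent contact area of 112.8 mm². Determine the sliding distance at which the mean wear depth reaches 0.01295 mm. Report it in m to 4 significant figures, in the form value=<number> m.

value=7373 m

Quoted intermediates are rounded. Every step holds full float precision; one final rounding: 4 significant digits.
Hardness H = 6582 MPa = 6.582e+09 Pa.
Contact area A = 112.8 mm² = 1.128e-04 m².
Depth limit h_lim = 0.01295 mm = 1.295e-05 m.
In SI base units: W = 10.14 N, H = 6.582e+09 Pa, K = 1.286e-04.
Allowed volume V_lim = h_lim·A = 1.295e-05 · 1.128e-04 = 1.461e-09 m³.
Inverting, life L = V_lim·H/(K·W) = 1.461e-09 · 6.582e+09 / (1.286e-04 · 10.14) = 7373 m.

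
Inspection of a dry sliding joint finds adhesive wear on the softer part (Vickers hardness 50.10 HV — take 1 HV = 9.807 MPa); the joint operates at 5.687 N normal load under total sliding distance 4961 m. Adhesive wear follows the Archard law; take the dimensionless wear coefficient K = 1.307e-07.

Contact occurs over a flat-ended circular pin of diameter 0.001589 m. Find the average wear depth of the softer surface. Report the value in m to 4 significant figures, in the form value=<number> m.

value=3.785e-06 m

Quoted intermediates are rounded — the computation keeps full precision, and one last rounding to 4 significant digits.
Hardness H = 50.10 HV × 9.807 MPa/HV = 491.3 MPa = 4.913e+08 Pa.
Contact area A = π·d²/4 = π·(0.001589 m)²/4 = 1.983e-06 m².
In SI base units: W = 5.687 N, H = 4.913e+08 Pa, K = 1.307e-07.
The Archard volume V = K·W·L/H = 1.307e-07 · 5.687 · 4961 / 4.913e+08 = 7.505e-12 m³.
Mean wear depth h = V/A = 7.505e-12 / 1.983e-06 = 3.785e-06 m.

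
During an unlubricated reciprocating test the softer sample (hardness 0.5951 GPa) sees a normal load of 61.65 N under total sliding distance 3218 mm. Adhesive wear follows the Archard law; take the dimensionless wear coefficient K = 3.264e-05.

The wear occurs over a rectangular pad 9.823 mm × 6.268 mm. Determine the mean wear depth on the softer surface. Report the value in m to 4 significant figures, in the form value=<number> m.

value=1.767e-07 m

Printed values are rounded; every step runs at full float precision, and one final rounding: 4 significant figures.
Path length L = 3218 mm = 3.218 m.
Hardness H = 0.5951 GPa = 5.951e+08 Pa.
Pad sides 9.823 mm × 6.268 mm = 0.009823 m × 0.006268 m. Contact area A = 0.009823 m × 0.006268 m = 6.157e-05 m².
As SI base values: W = 61.65 N, H = 5.951e+08 Pa, K = 3.264e-05.
Archard volume V = K·W·L/H = 3.264e-05 · 61.65 · 3.218 / 5.951e+08 = 1.088e-11 m³.
Depth h = V/A = 1.088e-11 / 6.157e-05 = 1.767e-07 m.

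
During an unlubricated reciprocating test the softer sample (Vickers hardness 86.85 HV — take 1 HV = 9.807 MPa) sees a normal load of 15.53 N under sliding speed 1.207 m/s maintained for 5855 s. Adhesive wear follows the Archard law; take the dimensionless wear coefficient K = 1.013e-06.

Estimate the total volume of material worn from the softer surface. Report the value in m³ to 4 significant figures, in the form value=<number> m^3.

value=1.305e-10 m^3

Displayed values are rounded. All working math holds full float precision. Rounded just once: four significant figures.
Convert: Distance L = v·t = 1.207 m/s × 5855 s = 7067 m.
Convert: Hardness H = 86.85 HV × 9.807 MPa/HV = 851.7 MPa = 8.517e+08 Pa.
Working in SI base units: W = 15.53 N, H = 8.517e+08 Pa, K = 1.013e-06.
Volume removed: V = K·W·L/H = 1.013e-06 · 15.53 · 7067 / 8.517e+08 = 1.305e-10 m³.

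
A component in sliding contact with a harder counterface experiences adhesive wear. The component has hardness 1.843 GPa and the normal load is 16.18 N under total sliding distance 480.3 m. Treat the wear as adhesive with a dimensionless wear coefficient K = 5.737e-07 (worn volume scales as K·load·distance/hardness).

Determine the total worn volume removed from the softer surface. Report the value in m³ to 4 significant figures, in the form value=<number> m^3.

Every step holds full float precision, and intermediates are printed rounded, and rounded just once: four significant digits.
Convert: Hardness H = 1.843 GPa = 1.843e+09 Pa.
Working in SI base units: W = 16.18 N, H = 1.843e+09 Pa, K = 5.737e-07.
The Archard volume V = K·W·L/H = 5.737e-07 · 16.18 · 480.3 / 1.843e+09 = 2.419e-12 m³.

value=2.419e-12 m^3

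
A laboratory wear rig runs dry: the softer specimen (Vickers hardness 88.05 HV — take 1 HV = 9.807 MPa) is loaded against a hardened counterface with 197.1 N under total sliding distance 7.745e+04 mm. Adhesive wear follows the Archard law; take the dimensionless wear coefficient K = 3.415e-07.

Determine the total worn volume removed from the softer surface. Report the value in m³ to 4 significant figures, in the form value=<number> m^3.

The intermediates are printed rounded; each operation carries full precision, and rounded once at the end, at four significant digits.
Convert: Distance covered L = 7.745e+04 mm = 77.45 m.
Convert: Hardness H = 88.05 HV × 9.807 MPa/HV = 863.5 MPa = 8.635e+08 Pa.
Restated in SI base units: W = 197.1 N, H = 8.635e+08 Pa, K = 3.415e-07.
Volume removed: V = K·W·L/H = 3.415e-07 · 197.1 · 77.45 / 8.635e+08 = 6.037e-12 m³.

value=6.037e-12 m^3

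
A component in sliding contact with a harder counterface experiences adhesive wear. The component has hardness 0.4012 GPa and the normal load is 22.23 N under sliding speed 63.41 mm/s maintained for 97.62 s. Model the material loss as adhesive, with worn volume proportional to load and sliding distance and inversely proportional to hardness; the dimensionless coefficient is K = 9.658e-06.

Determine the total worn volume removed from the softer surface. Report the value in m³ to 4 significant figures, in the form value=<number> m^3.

The intermediates appear rounded, and the computation runs at full float precision, and rounded once at the end, at 4 significant digits.
Convert: Sliding speed v = 63.41 mm/s = 0.06341 m/s. Sliding distance L = v·t = 0.06341 m/s × 97.62 s = 6.190 m.
Convert: Hardness H = 0.4012 GPa = 4.012e+08 Pa.
As SI base values: W = 22.23 N, H = 4.012e+08 Pa, K = 9.658e-06.
By Archard's law, V = K·W·L/H = 9.658e-06 · 22.23 · 6.190 / 4.012e+08 = 3.313e-12 m³.

value=3.313e-12 m^3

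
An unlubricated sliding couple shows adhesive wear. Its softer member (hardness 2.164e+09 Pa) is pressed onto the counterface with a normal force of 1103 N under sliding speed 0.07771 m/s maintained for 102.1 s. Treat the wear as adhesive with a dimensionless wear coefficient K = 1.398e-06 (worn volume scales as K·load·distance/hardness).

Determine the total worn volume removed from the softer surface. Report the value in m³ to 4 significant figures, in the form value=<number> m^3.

Printed values are rounded — the computation keeps exact precision — one last rounding: 4 significant figures.
Convert: Sliding distance L = v·t = 0.07771 m/s × 102.1 s = 7.934 m.
SI base units throughout: W = 1103 N, H = 2.164e+09 Pa, K = 1.398e-06.
Wear volume V = K·W·L/H = 1.398e-06 · 1103 · 7.934 / 2.164e+09 = 5.654e-12 m³.

value=5.654e-12 m^3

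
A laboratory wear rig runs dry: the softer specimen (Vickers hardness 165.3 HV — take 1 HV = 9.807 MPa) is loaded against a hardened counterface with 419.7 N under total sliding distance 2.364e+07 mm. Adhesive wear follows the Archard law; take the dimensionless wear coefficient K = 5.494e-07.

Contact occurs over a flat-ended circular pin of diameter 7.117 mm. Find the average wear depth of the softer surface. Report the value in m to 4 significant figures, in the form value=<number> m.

value=8.452e-05 m

All working math maintains full float precision. Shown intermediates are rounded; rounded just once to four significant digits.
Distance covered L = 2.364e+07 mm = 2.364e+04 m.
Hardness H = 165.3 HV × 9.807 MPa/HV = 1621 MPa = 1.621e+09 Pa.
Pin diameter d = 7.117 mm = 0.007117 m. Contact area A = π·d²/4 = π·(0.007117 m)²/4 = 3.978e-05 m².
As SI base values: W = 419.7 N, H = 1.621e+09 Pa, K = 5.494e-07.
Worn volume V = K·W·L/H = 5.494e-07 · 419.7 · 2.364e+04 / 1.621e+09 = 3.363e-09 m³.
Mean wear depth h = V/A = 3.363e-09 / 3.978e-05 = 8.452e-05 m.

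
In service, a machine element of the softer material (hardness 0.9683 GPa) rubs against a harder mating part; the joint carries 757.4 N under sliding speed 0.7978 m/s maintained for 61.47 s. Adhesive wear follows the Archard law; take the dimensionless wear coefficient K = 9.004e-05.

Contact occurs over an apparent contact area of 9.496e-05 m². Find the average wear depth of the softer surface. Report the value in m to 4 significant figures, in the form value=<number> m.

value=3.637e-05 m

The computation keeps exact precision; intermediate values are printed rounded; rounded just once, at four significant figures.
Distance covered L = v·t = 0.7978 m/s × 61.47 s = 49.04 m.
Hardness H = 0.9683 GPa = 9.683e+08 Pa.
Collected in SI base units: W = 757.4 N, H = 9.683e+08 Pa, K = 9.004e-05.
Archard relation: V = K·W·L/H = 9.004e-05 · 757.4 · 49.04 / 9.683e+08 = 3.454e-09 m³.
Depth of wear h = V/A = 3.454e-09 / 9.496e-05 = 3.637e-05 m.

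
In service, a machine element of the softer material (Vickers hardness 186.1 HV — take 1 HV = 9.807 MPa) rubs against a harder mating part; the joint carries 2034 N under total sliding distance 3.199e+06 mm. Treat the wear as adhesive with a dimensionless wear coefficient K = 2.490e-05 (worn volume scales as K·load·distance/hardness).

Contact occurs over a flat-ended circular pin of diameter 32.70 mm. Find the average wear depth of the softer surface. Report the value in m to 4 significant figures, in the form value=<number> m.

value=1.057e-04 m

Intermediate values appear rounded; all working math holds exact precision — a lone final rounding, at 4 significant digits.
Convert: Distance covered L = 3.199e+06 mm = 3199 m.
Convert: Hardness H = 186.1 HV × 9.807 MPa/HV = 1825 MPa = 1.825e+09 Pa.
Convert: Pin diameter d = 32.70 mm = 0.03270 m. Contact area A = π·d²/4 = π·(0.03270 m)²/4 = 8.398e-04 m².
As SI base values: W = 2034 N, H = 1.825e+09 Pa, K = 2.490e-05.
Worn volume V = K·W·L/H = 2.490e-05 · 2034 · 3199 / 1.825e+09 = 8.877e-08 m³.
Average depth h = V/A = 8.877e-08 / 8.398e-04 = 1.057e-04 m.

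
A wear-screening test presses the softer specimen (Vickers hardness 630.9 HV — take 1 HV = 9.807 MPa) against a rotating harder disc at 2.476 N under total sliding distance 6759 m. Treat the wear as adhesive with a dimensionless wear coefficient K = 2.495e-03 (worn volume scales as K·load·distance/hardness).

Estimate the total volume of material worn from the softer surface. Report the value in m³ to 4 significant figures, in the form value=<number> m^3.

The computation maintains full float precision. Intermediate values are shown rounded; one last rounding: four significant digits.
Hardness H = 630.9 HV × 9.807 MPa/HV = 6187 MPa = 6.187e+09 Pa.
Restated in SI base units: W = 2.476 N, H = 6.187e+09 Pa, K = 2.495e-03.
The Archard volume V = K·W·L/H = 2.495e-03 · 2.476 · 6759 / 6.187e+09 = 6.748e-09 m³.

value=6.748e-09 m^3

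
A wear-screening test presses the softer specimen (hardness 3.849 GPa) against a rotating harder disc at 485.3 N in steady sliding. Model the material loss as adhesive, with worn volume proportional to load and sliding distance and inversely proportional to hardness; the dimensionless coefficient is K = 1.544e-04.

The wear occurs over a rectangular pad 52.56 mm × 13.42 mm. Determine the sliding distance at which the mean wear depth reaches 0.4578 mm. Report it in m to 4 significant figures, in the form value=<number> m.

Intermediates are printed rounded. All working math carries full float precision; one final rounding to four significant digits.
Convert: Hardness H = 3.849 GPa = 3.849e+09 Pa.
Convert: Pad sides 52.56 mm × 13.42 mm = 0.05256 m × 0.01342 m. Contact area A = 0.05256 m × 0.01342 m = 7.054e-04 m².
Convert: Depth limit h_lim = 0.4578 mm = 4.578e-04 m.
Working in SI base units: W = 485.3 N, H = 3.849e+09 Pa, K = 1.544e-04.
Permissible volume V_lim = h_lim·A = 4.578e-04 · 7.054e-04 = 3.229e-07 m³.
Inverting, life L = V_lim·H/(K·W) = 3.229e-07 · 3.849e+09 / (1.544e-04 · 485.3) = 1.659e+04 m.

value=1.659e+04 m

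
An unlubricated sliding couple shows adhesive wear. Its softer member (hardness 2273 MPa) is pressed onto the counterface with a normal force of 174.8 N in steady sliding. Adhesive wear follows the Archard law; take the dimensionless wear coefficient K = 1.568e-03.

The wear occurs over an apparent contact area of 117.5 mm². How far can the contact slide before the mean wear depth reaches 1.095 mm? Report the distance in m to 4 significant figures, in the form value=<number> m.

value=1067 m

The computation keeps exact precision, and quoted intermediates are rounded. Rounded once at the end, at 4 significant figures.
Convert: Hardness H = 2273 MPa = 2.273e+09 Pa.
Convert: Contact area A = 117.5 mm² = 1.175e-04 m².
Convert: Depth limit h_lim = 1.095 mm = 0.001095 m.
Expressed in SI base units: W = 174.8 N, H = 2.273e+09 Pa, K = 1.568e-03.
Allowed volume V_lim = h_lim·A = 0.001095 · 1.175e-04 = 1.287e-07 m³.
Thus life L = V_lim·H/(K·W) = 1.287e-07 · 2.273e+09 / (1.568e-03 · 174.8) = 1067 m.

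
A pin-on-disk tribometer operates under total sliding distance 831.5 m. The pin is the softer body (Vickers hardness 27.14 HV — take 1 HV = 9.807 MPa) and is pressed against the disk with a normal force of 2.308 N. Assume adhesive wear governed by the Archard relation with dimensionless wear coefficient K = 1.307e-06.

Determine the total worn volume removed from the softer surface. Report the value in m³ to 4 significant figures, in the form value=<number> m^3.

value=9.424e-12 m^3

Each operation maintains full precision — the intermediates appear rounded — a single final rounding to 4 significant figures.
Convert: Hardness H = 27.14 HV × 9.807 MPa/HV = 266.2 MPa = 2.662e+08 Pa.
SI base units throughout: W = 2.308 N, H = 2.662e+08 Pa, K = 1.307e-06.
Volume removed: V = K·W·L/H = 1.307e-06 · 2.308 · 831.5 / 2.662e+08 = 9.424e-12 m³.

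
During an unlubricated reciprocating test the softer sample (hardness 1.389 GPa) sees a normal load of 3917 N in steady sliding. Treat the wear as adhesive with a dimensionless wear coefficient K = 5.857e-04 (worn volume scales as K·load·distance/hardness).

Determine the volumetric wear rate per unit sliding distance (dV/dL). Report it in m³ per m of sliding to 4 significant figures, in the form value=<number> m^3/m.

Intermediate values are shown rounded, and all arithmetic maintains full float precision. Rounded once at the end to four significant digits.
Hardness H = 1.389 GPa = 1.389e+09 Pa.
In SI base units, W = 3917 N, H = 1.389e+09 Pa, K = 5.857e-04.
Rate of wear dV/dL = K·W/H — distance-free: 5.857e-04 · 3917 / 1.389e+09 = 1.652e-09 m³/m.

value=1.652e-09 m^3/m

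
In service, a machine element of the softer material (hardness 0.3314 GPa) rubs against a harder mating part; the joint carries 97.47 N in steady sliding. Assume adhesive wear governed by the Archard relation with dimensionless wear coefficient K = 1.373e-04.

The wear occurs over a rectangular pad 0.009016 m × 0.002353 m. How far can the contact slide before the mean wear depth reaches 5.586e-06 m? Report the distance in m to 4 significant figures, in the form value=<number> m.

The algebra maintains full float precision, and the intermediates appear rounded — rounded just once, at four significant digits.
Convert: Hardness H = 0.3314 GPa = 3.314e+08 Pa.
Convert: Contact area A = 0.009016 m × 0.002353 m = 2.121e-05 m².
Working in SI base units: W = 97.47 N, H = 3.314e+08 Pa, K = 1.373e-04.
Wearable volume V_lim = h_lim·A = 5.586e-06 · 2.121e-05 = 1.185e-10 m³.
Sliding life L = V_lim·H/(K·W) = 1.185e-10 · 3.314e+08 / (1.373e-04 · 97.47) = 2.935 m.

value=2.935 m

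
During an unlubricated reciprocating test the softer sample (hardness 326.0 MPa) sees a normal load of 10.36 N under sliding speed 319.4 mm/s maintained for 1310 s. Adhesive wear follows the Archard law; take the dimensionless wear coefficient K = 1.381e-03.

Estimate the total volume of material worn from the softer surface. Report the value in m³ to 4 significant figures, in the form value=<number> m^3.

value=1.836e-08 m^3

The intermediates are shown rounded, and all arithmetic carries full precision, and one final rounding, at four significant figures.
Convert: Sliding speed v = 319.4 mm/s = 0.3194 m/s. The distance L = v·t = 0.3194 m/s × 1310 s = 418.4 m.
Convert: Hardness H = 326.0 MPa = 3.260e+08 Pa.
In SI base units, W = 10.36 N, H = 3.260e+08 Pa, K = 1.381e-03.
Apply Archard: V = K·W·L/H = 1.381e-03 · 10.36 · 418.4 / 3.260e+08 = 1.836e-08 m³.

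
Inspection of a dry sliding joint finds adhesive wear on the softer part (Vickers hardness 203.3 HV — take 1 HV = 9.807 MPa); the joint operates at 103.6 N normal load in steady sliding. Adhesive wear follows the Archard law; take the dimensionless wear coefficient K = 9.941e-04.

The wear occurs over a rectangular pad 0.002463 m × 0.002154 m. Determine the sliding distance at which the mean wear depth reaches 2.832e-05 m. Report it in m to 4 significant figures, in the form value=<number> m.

Intermediate values are printed rounded, and the computation keeps full precision — rounded once at the end, at 4 significant figures.
Hardness H = 203.3 HV × 9.807 MPa/HV = 1994 MPa = 1.994e+09 Pa.
Contact area A = 0.002463 m × 0.002154 m = 5.305e-06 m².
Collected in SI base units: W = 103.6 N, H = 1.994e+09 Pa, K = 9.941e-04.
At the depth limit, V_lim = h_lim·A = 2.832e-05 · 5.305e-06 = 1.502e-10 m³.
Life L = V_lim·H/(K·W) = 1.502e-10 · 1.994e+09 / (9.941e-04 · 103.6) = 2.909 m.

value=2.909 m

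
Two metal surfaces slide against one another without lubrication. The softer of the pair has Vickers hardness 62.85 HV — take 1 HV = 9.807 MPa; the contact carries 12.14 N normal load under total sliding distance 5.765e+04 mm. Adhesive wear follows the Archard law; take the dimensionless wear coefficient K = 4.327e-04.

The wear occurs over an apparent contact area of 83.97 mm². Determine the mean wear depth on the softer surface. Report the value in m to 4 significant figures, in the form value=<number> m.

value=5.851e-06 m

Intermediates are shown rounded — each operation keeps exact precision — a lone final rounding: 4 significant digits.
Sliding distance L = 5.765e+04 mm = 57.65 m.
Hardness H = 62.85 HV × 9.807 MPa/HV = 616.4 MPa = 6.164e+08 Pa.
Contact area A = 83.97 mm² = 8.397e-05 m².
Expressed in SI base units: W = 12.14 N, H = 6.164e+08 Pa, K = 4.327e-04.
Worn volume V = K·W·L/H = 4.327e-04 · 12.14 · 57.65 / 6.164e+08 = 4.913e-10 m³.
Depth of wear h = V/A = 4.913e-10 / 8.397e-05 = 5.851e-06 m.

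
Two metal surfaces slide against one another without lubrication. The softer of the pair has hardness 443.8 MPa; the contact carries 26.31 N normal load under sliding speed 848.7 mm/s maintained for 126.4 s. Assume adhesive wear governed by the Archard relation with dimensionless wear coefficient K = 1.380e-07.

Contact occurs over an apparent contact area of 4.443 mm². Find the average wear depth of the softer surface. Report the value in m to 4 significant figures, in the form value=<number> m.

value=1.975e-07 m

The intermediates are displayed rounded — all working math carries full float precision — rounded just once, at 4 significant figures.
Convert: Sliding speed v = 848.7 mm/s = 0.8487 m/s. Distance L = v·t = 0.8487 m/s × 126.4 s = 107.3 m.
Convert: Hardness H = 443.8 MPa = 4.438e+08 Pa.
Convert: Contact area A = 4.443 mm² = 4.443e-06 m².
In SI base units, W = 26.31 N, H = 4.438e+08 Pa, K = 1.380e-07.
Volume removed: V = K·W·L/H = 1.380e-07 · 26.31 · 107.3 / 4.438e+08 = 8.776e-13 m³.
Depth h = V/A = 8.776e-13 / 4.443e-06 = 1.975e-07 m.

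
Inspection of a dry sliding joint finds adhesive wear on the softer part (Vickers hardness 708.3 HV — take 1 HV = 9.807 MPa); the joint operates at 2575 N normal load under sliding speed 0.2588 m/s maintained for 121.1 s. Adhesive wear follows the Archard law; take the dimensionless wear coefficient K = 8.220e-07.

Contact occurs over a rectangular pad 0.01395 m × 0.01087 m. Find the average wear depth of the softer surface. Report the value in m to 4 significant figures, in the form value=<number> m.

value=6.298e-08 m

The algebra maintains exact precision. Intermediate values are displayed rounded, and a single final rounding: four significant figures.
Total distance L = v·t = 0.2588 m/s × 121.1 s = 31.34 m.
Hardness H = 708.3 HV × 9.807 MPa/HV = 6946 MPa = 6.946e+09 Pa.
Contact area A = 0.01395 m × 0.01087 m = 1.516e-04 m².
SI base units throughout: W = 2575 N, H = 6.946e+09 Pa, K = 8.220e-07.
By Archard's law, V = K·W·L/H = 8.220e-07 · 2575 · 31.34 / 6.946e+09 = 9.550e-12 m³.
Depth h = V/A = 9.550e-12 / 1.516e-04 = 6.298e-08 m.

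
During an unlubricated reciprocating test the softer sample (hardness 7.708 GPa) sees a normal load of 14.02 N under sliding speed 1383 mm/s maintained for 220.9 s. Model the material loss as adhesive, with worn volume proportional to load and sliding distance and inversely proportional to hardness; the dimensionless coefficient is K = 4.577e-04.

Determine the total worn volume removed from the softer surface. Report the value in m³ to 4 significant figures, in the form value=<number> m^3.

Intermediate values are shown rounded. The computation keeps full precision. Rounded once at the end to 4 significant figures.
Convert: Sliding speed v = 1383 mm/s = 1.383 m/s. Total distance L = v·t = 1.383 m/s × 220.9 s = 305.5 m.
Convert: Hardness H = 7.708 GPa = 7.708e+09 Pa.
In SI base units: W = 14.02 N, H = 7.708e+09 Pa, K = 4.577e-04.
The Archard volume V = K·W·L/H = 4.577e-04 · 14.02 · 305.5 / 7.708e+09 = 2.543e-10 m³.

value=2.543e-10 m^3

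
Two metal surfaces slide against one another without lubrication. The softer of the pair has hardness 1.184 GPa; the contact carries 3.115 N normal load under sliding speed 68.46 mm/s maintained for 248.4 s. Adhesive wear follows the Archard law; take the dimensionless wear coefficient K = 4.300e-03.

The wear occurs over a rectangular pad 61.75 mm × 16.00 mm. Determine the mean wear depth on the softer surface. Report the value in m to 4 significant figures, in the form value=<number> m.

The intermediates are displayed rounded. All working math maintains exact precision — rounded just once to 4 significant figures.
Sliding speed v = 68.46 mm/s = 0.06846 m/s. The distance L = v·t = 0.06846 m/s × 248.4 s = 17.01 m.
Hardness H = 1.184 GPa = 1.184e+09 Pa.
Pad sides 61.75 mm × 16.00 mm = 0.06175 m × 0.01600 m. Contact area A = 0.06175 m × 0.01600 m = 9.880e-04 m².
As SI base values: W = 3.115 N, H = 1.184e+09 Pa, K = 4.300e-03.
Archard volume V = K·W·L/H = 4.300e-03 · 3.115 · 17.01 / 1.184e+09 = 1.924e-10 m³.
Average depth h = V/A = 1.924e-10 / 9.880e-04 = 1.947e-07 m.

value=1.947e-07 m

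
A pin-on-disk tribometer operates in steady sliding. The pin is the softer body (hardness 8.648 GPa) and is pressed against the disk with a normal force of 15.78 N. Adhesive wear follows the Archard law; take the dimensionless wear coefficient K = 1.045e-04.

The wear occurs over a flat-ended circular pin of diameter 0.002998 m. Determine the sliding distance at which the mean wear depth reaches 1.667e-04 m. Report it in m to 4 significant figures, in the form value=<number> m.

value=6171 m

Intermediates appear rounded — the computation maintains full float precision. Rounded once at the end, at four significant figures.
Convert: Hardness H = 8.648 GPa = 8.648e+09 Pa.
Convert: Contact area A = π·d²/4 = π·(0.002998 m)²/4 = 7.059e-06 m².
In SI base units, W = 15.78 N, H = 8.648e+09 Pa, K = 1.045e-04.
Allowed volume V_lim = h_lim·A = 1.667e-04 · 7.059e-06 = 1.177e-09 m³.
Sliding life L = V_lim·H/(K·W) = 1.177e-09 · 8.648e+09 / (1.045e-04 · 15.78) = 6171 m.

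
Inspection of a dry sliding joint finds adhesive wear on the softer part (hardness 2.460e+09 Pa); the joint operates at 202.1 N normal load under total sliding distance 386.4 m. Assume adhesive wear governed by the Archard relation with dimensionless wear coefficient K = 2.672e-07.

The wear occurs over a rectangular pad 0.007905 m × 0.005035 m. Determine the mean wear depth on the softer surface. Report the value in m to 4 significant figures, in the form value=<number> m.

Each operation keeps full precision — the intermediates are displayed rounded, and rounded just once, at 4 significant digits.
Convert: Contact area A = 0.007905 m × 0.005035 m = 3.980e-05 m².
Expressed in SI base units: W = 202.1 N, H = 2.460e+09 Pa, K = 2.672e-07.
The Archard volume V = K·W·L/H = 2.672e-07 · 202.1 · 386.4 / 2.460e+09 = 8.482e-12 m³.
Depth h = V/A = 8.482e-12 / 3.980e-05 = 2.131e-07 m.

value=2.131e-07 m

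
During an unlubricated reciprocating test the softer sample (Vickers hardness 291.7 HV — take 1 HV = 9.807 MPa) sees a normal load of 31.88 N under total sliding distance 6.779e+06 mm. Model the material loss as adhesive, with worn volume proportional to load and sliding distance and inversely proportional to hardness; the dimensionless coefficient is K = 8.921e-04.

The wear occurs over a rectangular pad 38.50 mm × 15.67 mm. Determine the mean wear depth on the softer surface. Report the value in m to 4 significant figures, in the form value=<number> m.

The intermediates are displayed rounded; all arithmetic maintains full float precision — a lone final rounding: 4 significant figures.
Convert: Distance L = 6.779e+06 mm = 6779 m.
Convert: Hardness H = 291.7 HV × 9.807 MPa/HV = 2861 MPa = 2.861e+09 Pa.
Convert: Pad sides 38.50 mm × 15.67 mm = 0.03850 m × 0.01567 m. Contact area A = 0.03850 m × 0.01567 m = 6.033e-04 m².
Working in SI base units: W = 31.88 N, H = 2.861e+09 Pa, K = 8.921e-04.
Apply Archard: V = K·W·L/H = 8.921e-04 · 31.88 · 6779 / 2.861e+09 = 6.739e-08 m³.
Wear depth h = V/A = 6.739e-08 / 6.033e-04 = 1.117e-04 m.

value=1.117e-04 m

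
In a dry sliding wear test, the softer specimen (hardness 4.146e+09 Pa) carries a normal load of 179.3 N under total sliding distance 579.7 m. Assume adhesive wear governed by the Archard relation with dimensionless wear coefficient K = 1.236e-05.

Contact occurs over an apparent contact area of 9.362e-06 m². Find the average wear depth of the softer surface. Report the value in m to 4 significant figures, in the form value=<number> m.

The intermediates appear rounded; all working math holds exact precision; one final rounding to 4 significant digits.
Working in SI base units: W = 179.3 N, H = 4.146e+09 Pa, K = 1.236e-05.
Archard volume V = K·W·L/H = 1.236e-05 · 179.3 · 579.7 / 4.146e+09 = 3.099e-10 m³.
Average depth h = V/A = 3.099e-10 / 9.362e-06 = 3.310e-05 m.

value=3.310e-05 m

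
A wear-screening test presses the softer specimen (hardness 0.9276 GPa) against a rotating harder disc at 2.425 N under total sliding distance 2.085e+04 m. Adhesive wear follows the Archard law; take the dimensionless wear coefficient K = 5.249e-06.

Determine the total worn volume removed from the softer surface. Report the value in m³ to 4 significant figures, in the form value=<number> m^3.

value=2.861e-10 m^3

Intermediate values are shown rounded. All working math runs at exact precision. Rounded once at the end, at four significant digits.
Convert: Hardness H = 0.9276 GPa = 9.276e+08 Pa.
As SI base values: W = 2.425 N, H = 9.276e+08 Pa, K = 5.249e-06.
The Archard volume V = K·W·L/H = 5.249e-06 · 2.425 · 2.085e+04 / 9.276e+08 = 2.861e-10 m³.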